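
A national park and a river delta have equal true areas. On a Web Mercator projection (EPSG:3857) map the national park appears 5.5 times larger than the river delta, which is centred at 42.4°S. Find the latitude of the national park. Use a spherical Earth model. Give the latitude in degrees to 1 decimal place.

On Mercator, (apparent₁)/(apparent₂) = sec²φ₁ / sec²φ₂ when true areas are equal.
cos²φ₂ / cos²φ₁ = 5.5  ⇒  cos φ₁ = cos 42.4° / √5.5 = 0.7385/2.345 = 0.3149.
φ₁ = arccos(0.3149) ≈ 71.6°.

71.6°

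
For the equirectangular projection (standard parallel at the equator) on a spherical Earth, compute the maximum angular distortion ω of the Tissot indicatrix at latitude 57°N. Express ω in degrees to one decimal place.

34.3°

Plate carrée maps x = Rλ, y = Rφ. The meridian scale is h = 1 and the parallel scale is k = 1/cos φ = sec φ.
At 57°: h = 1.000, k = 1.836; principal scales a = 1.836, b = 1.000.
sin(ω/2) = (a − b)/(a + b) = 0.8361/2.836 = 0.2948, so ω = 2 arcsin(0.2948) ≈ 34.3°.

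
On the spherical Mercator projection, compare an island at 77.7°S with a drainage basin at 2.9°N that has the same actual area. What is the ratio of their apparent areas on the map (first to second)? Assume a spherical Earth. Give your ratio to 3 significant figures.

Mercator is conformal with k = sec φ, so areal scale = k² = sec²φ.
At 77.7°: sec²(77.7°) = 1/0.2130² = 22.04.
At 2.9°: sec²(2.9°) = 1/0.9987² = 1.003.
Ratio = 22.04/1.003 = cos²(2.9°)/cos²(77.7°) ≈ 22.0.

22.0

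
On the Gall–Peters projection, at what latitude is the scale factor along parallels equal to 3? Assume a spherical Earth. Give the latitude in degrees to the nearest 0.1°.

76.4°

Gall–Peters is a cylindrical equal-area projection with standard parallels at ±45°. For cylindrical equal-area with standard parallel φ₀, h = cos φ / cos φ₀ and k = cos φ₀ / cos φ, so h·k = 1.
k = cos φ₀ / cos φ = 3  ⇒  cos φ = cos 45° / 3 = 0.2357.
φ = arccos(0.2357) ≈ 76.4°.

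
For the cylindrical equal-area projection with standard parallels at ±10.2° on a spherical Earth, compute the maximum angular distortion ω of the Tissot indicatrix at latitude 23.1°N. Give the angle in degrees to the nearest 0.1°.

7.7°

For cylindrical equal-area with standard parallel φ₀, h = cos φ / cos φ₀ and k = cos φ₀ / cos φ, so h·k = 1.
At 23.1°: h = 0.9346, k = 1.070; principal scales a = 1.070, b = 0.9346.
sin(ω/2) = (a − b)/(a + b) = 0.1354/2.005 = 0.06754, so ω = 2 arcsin(0.06754) ≈ 7.7°.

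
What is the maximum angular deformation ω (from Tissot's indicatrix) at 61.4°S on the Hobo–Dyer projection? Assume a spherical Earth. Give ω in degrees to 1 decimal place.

55.6°

The Hobo–Dyer projection is cylindrical equal-area with φ₀ = 37.5°. Cylindrical equal-area (φ₀ = 37.5°): h = cos φ / cos 37.5° along meridians, k = cos 37.5° / cos φ along parallels; h·k = 1.
At 61.4°: h = 0.6034, k = 1.657; principal scales a = 1.657, b = 0.6034.
sin(ω/2) = (a − b)/(a + b) = 1.054/2.261 = 0.4662, so ω = 2 arcsin(0.4662) ≈ 55.6°.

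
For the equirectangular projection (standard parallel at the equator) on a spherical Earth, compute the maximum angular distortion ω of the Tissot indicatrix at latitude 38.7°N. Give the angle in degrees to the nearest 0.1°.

For the equirectangular projection with φ₀ = 0 (plate carrée), h = 1 along meridians and k = sec φ along parallels.
At 38.7°: h = 1.000, k = 1.281; principal scales a = 1.281, b = 1.000.
sin(ω/2) = (a − b)/(a + b) = 0.2813/2.281 = 0.1233, so ω = 2 arcsin(0.1233) ≈ 14.2°.

14.2°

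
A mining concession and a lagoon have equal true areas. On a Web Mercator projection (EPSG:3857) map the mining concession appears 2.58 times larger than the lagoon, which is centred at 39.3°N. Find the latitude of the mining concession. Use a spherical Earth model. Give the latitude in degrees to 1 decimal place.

For equal true areas on Mercator, apparent areas scale as sec²φ, so the ratio is cos²φ₂ / cos²φ₁.
cos²φ₂ / cos²φ₁ = 2.58  ⇒  cos φ₁ = cos 39.3° / √2.58 = 0.7738/1.606 = 0.4818.
φ₁ = arccos(0.4818) ≈ 61.2°.

61.2°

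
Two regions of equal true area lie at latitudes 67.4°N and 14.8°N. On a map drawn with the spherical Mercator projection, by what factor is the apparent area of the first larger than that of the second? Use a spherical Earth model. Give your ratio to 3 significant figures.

Mercator areal scale is sec²φ.
At 67.4°: sec²(67.4°) = 1/0.3843² = 6.771.
At 14.8°: sec²(14.8°) = 1/0.9668² = 1.070.
Ratio = 6.771/1.070 = cos²(14.8°)/cos²(67.4°) ≈ 6.33.

6.33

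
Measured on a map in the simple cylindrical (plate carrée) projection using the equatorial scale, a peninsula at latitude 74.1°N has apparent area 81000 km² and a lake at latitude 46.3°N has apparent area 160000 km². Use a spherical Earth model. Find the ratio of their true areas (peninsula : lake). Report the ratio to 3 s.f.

On the plate carrée, areal scale = h·k = 1 × sec φ, so true area = apparent × cos φ.
True area of peninsula: 81000 × cos(74.1°) = 81000 × 0.2740 = 22190 km².
True area of lake: 160000 × cos(46.3°) = 160000 × 0.6909 = 110500 km².
Ratio = 22190 / 110500 ≈ 0.201.

0.201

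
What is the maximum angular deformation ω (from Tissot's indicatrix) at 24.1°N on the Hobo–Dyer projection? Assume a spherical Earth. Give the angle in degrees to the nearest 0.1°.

Hobo–Dyer is a cylindrical equal-area projection with standard parallels at ±37.5°. For cylindrical equal-area with standard parallel φ₀, h = cos φ / cos φ₀ and k = cos φ₀ / cos φ, so h·k = 1.
At 24.1°: h = 1.151, k = 0.8691; principal scales a = 1.151, b = 0.8691.
sin(ω/2) = (a − b)/(a + b) = 0.2815/2.020 = 0.1394, so ω = 2 arcsin(0.1394) ≈ 16.0°.

16.0°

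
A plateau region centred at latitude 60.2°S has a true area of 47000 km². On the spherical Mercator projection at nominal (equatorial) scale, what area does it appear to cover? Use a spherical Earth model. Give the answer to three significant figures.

190000 km²

For Mercator, h = k = sec φ (a conformal cylindrical projection has a single point scale, 1/cos φ).
Areal scale = k² = sec²φ = 1/cos²(60.2°) = 1/0.4970² = 4.049.
Apparent area = 47000 × 4.049 ≈ 190000 km².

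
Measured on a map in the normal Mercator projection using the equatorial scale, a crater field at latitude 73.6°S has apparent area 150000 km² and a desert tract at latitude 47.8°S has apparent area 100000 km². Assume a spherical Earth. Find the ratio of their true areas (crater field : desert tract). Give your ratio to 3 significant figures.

0.265

Since Mercator area scale is 1/cos²φ, the true area equals the apparent area multiplied by cos²φ.
True area of crater field: 150000 × cos²(73.6°) = 150000 × 0.07972 = 11960 km².
True area of desert tract: 100000 × cos²(47.8°) = 100000 × 0.4512 = 45120 km².
Ratio = 11960 / 45120 ≈ 0.265.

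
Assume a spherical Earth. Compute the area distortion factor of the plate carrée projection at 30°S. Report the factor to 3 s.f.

1.15

Plate carrée maps x = Rλ, y = Rφ. The meridian scale is h = 1 and the parallel scale is k = 1/cos φ = sec φ.
Areal scale = h·k = 1 × sec φ; at 30°, h = 1.000, k = 1.155, so h·k = 1.155.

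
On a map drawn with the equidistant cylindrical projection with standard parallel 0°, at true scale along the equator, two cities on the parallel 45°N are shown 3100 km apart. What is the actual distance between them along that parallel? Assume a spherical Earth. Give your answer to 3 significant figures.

Plate carrée maps x = Rλ, y = Rφ. The meridian scale is h = 1 and the parallel scale is k = 1/cos φ = sec φ.
Along the parallel at 45°, map distances are exaggerated by k = sec 45° = 1.414.
True distance = 3100 / 1.414 = 3100 × cos 45° ≈ 2190 km.

2190 km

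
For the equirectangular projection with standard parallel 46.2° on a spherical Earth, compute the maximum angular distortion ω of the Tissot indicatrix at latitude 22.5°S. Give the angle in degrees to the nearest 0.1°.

In the equirectangular projection with standard parallel φ₀ = 46.2° (x = Rλ cos φ₀, y = Rφ), meridians are true-scale (h = 1) and the parallel scale is k = cos φ₀ / cos φ.
At 22.5°: h = 1.000, k = 0.7492; principal scales a = 1.000, b = 0.7492.
sin(ω/2) = (a − b)/(a + b) = 0.2508/1.749 = 0.1434, so ω = 2 arcsin(0.1434) ≈ 16.5°.

16.5°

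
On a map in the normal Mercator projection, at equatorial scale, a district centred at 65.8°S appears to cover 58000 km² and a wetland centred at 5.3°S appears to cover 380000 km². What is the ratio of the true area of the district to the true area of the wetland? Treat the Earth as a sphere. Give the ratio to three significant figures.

0.0259

Mercator's areal exaggeration is sec²φ; hence true area = (apparent area) · cos²φ.
True area of district: 58000 × cos²(65.8°) = 58000 × 0.1680 = 9746 km².
True area of wetland: 380000 × cos²(5.3°) = 380000 × 0.9915 = 376800 km².
Ratio = 9746 / 376800 ≈ 0.0259.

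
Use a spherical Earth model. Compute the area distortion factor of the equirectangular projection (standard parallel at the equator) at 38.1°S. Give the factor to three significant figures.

For the equirectangular projection with φ₀ = 0 (plate carrée), h = 1 along meridians and k = sec φ along parallels.
Areal scale = h·k = 1 × sec φ; at 38.1°, h = 1.000, k = 1.271, so h·k = 1.271.

1.27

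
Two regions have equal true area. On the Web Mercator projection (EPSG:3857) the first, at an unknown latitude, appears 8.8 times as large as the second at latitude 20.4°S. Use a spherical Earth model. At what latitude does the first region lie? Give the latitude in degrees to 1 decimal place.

71.6°

For equal true areas on Mercator, apparent areas scale as sec²φ, so the ratio is cos²φ₂ / cos²φ₁.
cos²φ₂ / cos²φ₁ = 8.8  ⇒  cos φ₁ = cos 20.4° / √8.8 = 0.9373/2.966 = 0.3160.
φ₁ = arccos(0.3160) ≈ 71.6°.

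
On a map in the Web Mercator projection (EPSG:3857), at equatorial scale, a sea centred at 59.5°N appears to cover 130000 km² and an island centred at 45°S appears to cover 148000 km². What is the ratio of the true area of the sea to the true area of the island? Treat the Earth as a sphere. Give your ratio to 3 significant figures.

On Mercator the areal scale is sec²φ, so true area = apparent × cos²φ.
True area of sea: 130000 × cos²(59.5°) = 130000 × 0.2576 = 33490 km².
True area of island: 148000 × cos²(45°) = 148000 × 0.5000 = 74000 km².
Ratio = 33490 / 74000 ≈ 0.453.

0.453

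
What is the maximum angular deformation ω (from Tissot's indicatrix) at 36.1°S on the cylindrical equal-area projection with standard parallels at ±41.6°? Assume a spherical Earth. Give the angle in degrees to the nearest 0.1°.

8.9°

For cylindrical equal-area with standard parallel φ₀, h = cos φ / cos φ₀ and k = cos φ₀ / cos φ, so h·k = 1.
At 36.1°: h = 1.080, k = 0.9255; principal scales a = 1.080, b = 0.9255.
sin(ω/2) = (a − b)/(a + b) = 0.1550/2.006 = 0.07726, so ω = 2 arcsin(0.07726) ≈ 8.9°.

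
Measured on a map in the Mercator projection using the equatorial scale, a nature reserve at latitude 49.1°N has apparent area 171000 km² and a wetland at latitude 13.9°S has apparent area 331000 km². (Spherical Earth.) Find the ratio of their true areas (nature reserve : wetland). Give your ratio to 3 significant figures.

Since Mercator area scale is 1/cos²φ, the true area equals the apparent area multiplied by cos²φ.
True area of nature reserve: 171000 × cos²(49.1°) = 171000 × 0.4287 = 73310 km².
True area of wetland: 331000 × cos²(13.9°) = 331000 × 0.9423 = 311900 km².
Ratio = 73310 / 311900 ≈ 0.235.

0.235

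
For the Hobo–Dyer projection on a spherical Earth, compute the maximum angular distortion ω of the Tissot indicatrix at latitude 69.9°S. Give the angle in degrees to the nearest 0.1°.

86.3°

Hobo–Dyer is a cylindrical equal-area projection with standard parallels at ±37.5°. For cylindrical equal-area with standard parallel φ₀, h = cos φ / cos φ₀ and k = cos φ₀ / cos φ, so h·k = 1.
At 69.9°: h = 0.4332, k = 2.309; principal scales a = 2.309, b = 0.4332.
sin(ω/2) = (a − b)/(a + b) = 1.875/2.742 = 0.6840, so ω = 2 arcsin(0.6840) ≈ 86.3°.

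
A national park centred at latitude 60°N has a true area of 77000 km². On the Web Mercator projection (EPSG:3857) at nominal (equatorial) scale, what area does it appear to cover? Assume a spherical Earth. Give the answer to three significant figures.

The Mercator projection is conformal; its linear scale factor is the same in every direction and equals sec φ = 1/cos φ.
Areal scale = k² = sec²φ = 1/cos²(60°) = 1/0.5000² = 4.000.
Apparent area = 77000 × 4.000 ≈ 308000 km².

308000 km²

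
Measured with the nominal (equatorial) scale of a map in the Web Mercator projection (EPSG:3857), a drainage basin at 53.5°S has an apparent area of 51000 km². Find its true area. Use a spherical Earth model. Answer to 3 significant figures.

For Mercator, h = k = sec φ (a conformal cylindrical projection has a single point scale, 1/cos φ).
Areal scale = k² = sec²φ = 1/cos²(53.5°) = 1/0.5948² = 2.826.
True area = apparent / (areal scale) = 51000 / 2.826 ≈ 18000 km².

18000 km²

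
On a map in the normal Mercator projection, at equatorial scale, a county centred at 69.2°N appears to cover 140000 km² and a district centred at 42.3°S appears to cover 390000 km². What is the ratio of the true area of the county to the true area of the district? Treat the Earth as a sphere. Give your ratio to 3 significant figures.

0.0827

Mercator's areal exaggeration is sec²φ; hence true area = (apparent area) · cos²φ.
True area of county: 140000 × cos²(69.2°) = 140000 × 0.1261 = 17650 km².
True area of district: 390000 × cos²(42.3°) = 390000 × 0.5471 = 213400 km².
Ratio = 17650 / 213400 ≈ 0.0827.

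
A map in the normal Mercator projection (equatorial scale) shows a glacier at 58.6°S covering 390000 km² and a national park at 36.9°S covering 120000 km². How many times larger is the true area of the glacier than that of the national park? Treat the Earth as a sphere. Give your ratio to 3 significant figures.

Since Mercator area scale is 1/cos²φ, the true area equals the apparent area multiplied by cos²φ.
True area of glacier: 390000 × cos²(58.6°) = 390000 × 0.2715 = 105900 km².
True area of national park: 120000 × cos²(36.9°) = 120000 × 0.6395 = 76740 km².
Ratio = 105900 / 76740 ≈ 1.38.

1.38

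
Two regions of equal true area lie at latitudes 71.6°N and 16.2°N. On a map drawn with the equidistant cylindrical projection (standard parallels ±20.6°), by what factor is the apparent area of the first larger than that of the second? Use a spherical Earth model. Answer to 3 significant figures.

3.04

In the equirectangular projection with standard parallel φ₀ = 20.6° (x = Rλ cos φ₀, y = Rφ), meridians are true-scale (h = 1) and the parallel scale is k = cos φ₀ / cos φ.
Areal scale at 71.6°: h·k = 1.000 × 2.966 = 2.966.
Areal scale at 16.2°: h·k = 1.000 × 0.9748 = 0.9748.
Ratio = 2.966/0.9748 ≈ 3.04.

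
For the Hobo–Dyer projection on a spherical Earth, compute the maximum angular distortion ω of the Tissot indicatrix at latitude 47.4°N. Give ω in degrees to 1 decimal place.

18.1°

Hobo–Dyer is a cylindrical equal-area projection with standard parallels at ±37.5°. For cylindrical equal-area with standard parallel φ₀, h = cos φ / cos φ₀ and k = cos φ₀ / cos φ, so h·k = 1.
At 47.4°: h = 0.8532, k = 1.172; principal scales a = 1.172, b = 0.8532.
sin(ω/2) = (a − b)/(a + b) = 0.3189/2.025 = 0.1575, so ω = 2 arcsin(0.1575) ≈ 18.1°.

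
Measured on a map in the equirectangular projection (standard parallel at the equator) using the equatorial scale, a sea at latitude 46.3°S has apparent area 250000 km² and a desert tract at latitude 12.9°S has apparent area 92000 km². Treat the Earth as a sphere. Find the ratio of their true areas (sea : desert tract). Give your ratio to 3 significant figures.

Plate carrée has h = 1 and k = sec φ, giving areal scale sec φ; true area = (apparent area) · cos φ.
True area of sea: 250000 × cos(46.3°) = 250000 × 0.6909 = 172700 km².
True area of desert tract: 92000 × cos(12.9°) = 92000 × 0.9748 = 89680 km².
Ratio = 172700 / 89680 ≈ 1.93.

1.93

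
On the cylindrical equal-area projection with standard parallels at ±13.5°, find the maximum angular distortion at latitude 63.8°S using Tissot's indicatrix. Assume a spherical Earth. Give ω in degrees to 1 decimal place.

82.3°

Cylindrical equal-area (φ₀ = 13.5°): h = cos φ / cos 13.5° along meridians, k = cos 13.5° / cos φ along parallels; h·k = 1.
At 63.8°: h = 0.4541, k = 2.202; principal scales a = 2.202, b = 0.4541.
sin(ω/2) = (a − b)/(a + b) = 1.748/2.656 = 0.6582, so ω = 2 arcsin(0.6582) ≈ 82.3°.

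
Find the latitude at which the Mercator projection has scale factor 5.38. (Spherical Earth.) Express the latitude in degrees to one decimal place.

Mercator scale is k = sec φ = 1/cos φ.
1/cos φ = 5.38  ⇒  cos φ = 0.1859  ⇒  φ = arccos(0.1859) ≈ 79.3°.

79.3°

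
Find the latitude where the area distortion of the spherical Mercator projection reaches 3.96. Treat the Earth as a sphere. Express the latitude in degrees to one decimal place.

59.8°

Mercator areal scale is sec²φ.
sec²φ = 3.96  ⇒  cos²φ = 0.2525  ⇒  cos φ = 0.5025.
φ = arccos(0.5025) ≈ 59.8°.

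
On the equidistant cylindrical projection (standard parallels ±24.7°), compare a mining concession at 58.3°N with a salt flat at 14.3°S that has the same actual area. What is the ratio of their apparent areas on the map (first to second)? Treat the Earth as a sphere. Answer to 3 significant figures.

In the equirectangular projection with standard parallel φ₀ = 24.7° (x = Rλ cos φ₀, y = Rφ), meridians are true-scale (h = 1) and the parallel scale is k = cos φ₀ / cos φ.
Areal scale at 58.3°: h·k = 1.000 × 1.729 = 1.729.
Areal scale at 14.3°: h·k = 1.000 × 0.9376 = 0.9376.
Ratio = 1.729/0.9376 ≈ 1.84.

1.84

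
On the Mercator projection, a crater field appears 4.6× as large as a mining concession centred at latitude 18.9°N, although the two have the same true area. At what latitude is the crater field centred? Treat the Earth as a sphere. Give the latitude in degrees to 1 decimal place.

63.8°

For equal true areas on Mercator, apparent areas scale as sec²φ, so the ratio is cos²φ₂ / cos²φ₁.
cos²φ₂ / cos²φ₁ = 4.6  ⇒  cos φ₁ = cos 18.9° / √4.6 = 0.9461/2.145 = 0.4411.
φ₁ = arccos(0.4411) ≈ 63.8°.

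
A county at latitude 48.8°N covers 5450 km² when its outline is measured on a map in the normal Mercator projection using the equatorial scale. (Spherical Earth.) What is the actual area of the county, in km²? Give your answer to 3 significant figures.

2360 km²

The Mercator projection is conformal; its linear scale factor is the same in every direction and equals sec φ = 1/cos φ.
Areal scale = k² = sec²φ = 1/cos²(48.8°) = 1/0.6587² = 2.305.
True area = apparent / (areal scale) = 5450 / 2.305 ≈ 2360 km².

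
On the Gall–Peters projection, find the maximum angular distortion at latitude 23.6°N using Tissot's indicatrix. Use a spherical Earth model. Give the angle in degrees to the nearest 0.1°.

Gall–Peters is a cylindrical equal-area projection with standard parallels at ±45°. For cylindrical equal-area with standard parallel φ₀, h = cos φ / cos φ₀ and k = cos φ₀ / cos φ, so h·k = 1.
At 23.6°: h = 1.296, k = 0.7716; principal scales a = 1.296, b = 0.7716.
sin(ω/2) = (a − b)/(a + b) = 0.5243/2.068 = 0.2536, so ω = 2 arcsin(0.2536) ≈ 29.4°.

29.4°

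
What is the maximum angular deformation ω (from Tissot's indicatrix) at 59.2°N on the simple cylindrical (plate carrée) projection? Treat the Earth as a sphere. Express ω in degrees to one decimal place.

37.7°

Plate carrée maps x = Rλ, y = Rφ. The meridian scale is h = 1 and the parallel scale is k = 1/cos φ = sec φ.
At 59.2°: h = 1.000, k = 1.953; principal scales a = 1.953, b = 1.000.
sin(ω/2) = (a − b)/(a + b) = 0.9530/2.953 = 0.3227, so ω = 2 arcsin(0.3227) ≈ 37.7°.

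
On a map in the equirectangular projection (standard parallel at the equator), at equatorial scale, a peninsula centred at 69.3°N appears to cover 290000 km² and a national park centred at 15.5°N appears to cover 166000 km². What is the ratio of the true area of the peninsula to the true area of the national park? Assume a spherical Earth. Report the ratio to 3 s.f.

On the plate carrée, areal scale = h·k = 1 × sec φ, so true area = apparent × cos φ.
True area of peninsula: 290000 × cos(69.3°) = 290000 × 0.3535 = 102500 km².
True area of national park: 166000 × cos(15.5°) = 166000 × 0.9636 = 160000 km².
Ratio = 102500 / 160000 ≈ 0.641.

0.641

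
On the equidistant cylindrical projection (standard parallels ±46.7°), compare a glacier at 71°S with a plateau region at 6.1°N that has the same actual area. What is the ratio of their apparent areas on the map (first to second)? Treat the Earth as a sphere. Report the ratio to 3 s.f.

3.05

With standard parallel φ₀ = 46.7°, the equirectangular projection gives x = Rλ cos φ₀, y = Rφ, so h = 1 and k = cos 46.7° / cos φ.
Areal scale at 71°: h·k = 1.000 × 2.107 = 2.107.
Areal scale at 6.1°: h·k = 1.000 × 0.6897 = 0.6897.
Ratio = 2.107/0.6897 ≈ 3.05.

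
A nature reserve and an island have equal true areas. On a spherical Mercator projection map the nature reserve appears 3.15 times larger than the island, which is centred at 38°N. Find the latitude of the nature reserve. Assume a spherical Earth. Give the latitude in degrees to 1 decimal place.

For equal true areas on Mercator, apparent areas scale as sec²φ, so the ratio is cos²φ₂ / cos²φ₁.
cos²φ₂ / cos²φ₁ = 3.15  ⇒  cos φ₁ = cos 38° / √3.15 = 0.7880/1.775 = 0.4440.
φ₁ = arccos(0.4440) ≈ 63.6°.

63.6°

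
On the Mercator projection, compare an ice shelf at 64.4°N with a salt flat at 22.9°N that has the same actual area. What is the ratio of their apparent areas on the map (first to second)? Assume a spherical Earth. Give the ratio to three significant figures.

Mercator is conformal with k = sec φ, so areal scale = k² = sec²φ.
At 64.4°: sec²(64.4°) = 1/0.4321² = 5.356.
At 22.9°: sec²(22.9°) = 1/0.9212² = 1.178.
Ratio = 5.356/1.178 = cos²(22.9°)/cos²(64.4°) ≈ 4.55.

4.55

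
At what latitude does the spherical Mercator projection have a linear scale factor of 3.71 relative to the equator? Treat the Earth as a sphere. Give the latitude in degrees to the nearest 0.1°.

Mercator scale is k = sec φ = 1/cos φ.
1/cos φ = 3.71  ⇒  cos φ = 0.2695  ⇒  φ = arccos(0.2695) ≈ 74.4°.

74.4°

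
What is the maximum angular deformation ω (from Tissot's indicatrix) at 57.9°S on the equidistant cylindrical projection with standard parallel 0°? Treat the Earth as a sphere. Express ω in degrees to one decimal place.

35.6°

For the equirectangular projection with φ₀ = 0 (plate carrée), h = 1 along meridians and k = sec φ along parallels.
At 57.9°: h = 1.000, k = 1.882; principal scales a = 1.882, b = 1.000.
sin(ω/2) = (a − b)/(a + b) = 0.8818/2.882 = 0.3060, so ω = 2 arcsin(0.3060) ≈ 35.6°.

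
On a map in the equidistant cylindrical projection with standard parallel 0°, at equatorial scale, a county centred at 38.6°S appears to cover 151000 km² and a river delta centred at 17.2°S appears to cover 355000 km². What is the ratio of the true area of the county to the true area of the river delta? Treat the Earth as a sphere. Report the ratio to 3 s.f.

0.348

Plate carrée has h = 1 and k = sec φ, giving areal scale sec φ; true area = (apparent area) · cos φ.
True area of county: 151000 × cos(38.6°) = 151000 × 0.7815 = 118000 km².
True area of river delta: 355000 × cos(17.2°) = 355000 × 0.9553 = 339100 km².
Ratio = 118000 / 339100 ≈ 0.348.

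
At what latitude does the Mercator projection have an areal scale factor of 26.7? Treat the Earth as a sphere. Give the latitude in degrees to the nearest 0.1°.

Mercator areal scale is sec²φ.
sec²φ = 26.7  ⇒  cos²φ = 0.03745  ⇒  cos φ = 0.1935.
φ = arccos(0.1935) ≈ 78.8°.

78.8°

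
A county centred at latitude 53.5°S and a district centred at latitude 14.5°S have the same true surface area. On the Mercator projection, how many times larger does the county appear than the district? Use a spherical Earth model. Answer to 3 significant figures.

2.65

On Mercator, area is exaggerated by sec²φ = 1/cos²φ.
At 53.5°: sec²(53.5°) = 1/0.5948² = 2.826.
At 14.5°: sec²(14.5°) = 1/0.9681² = 1.067.
Ratio = 2.826/1.067 = cos²(14.5°)/cos²(53.5°) ≈ 2.65.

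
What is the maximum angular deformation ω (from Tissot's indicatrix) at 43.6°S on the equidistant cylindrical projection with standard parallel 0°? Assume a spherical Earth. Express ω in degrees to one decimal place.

18.4°

Plate carrée maps x = Rλ, y = Rφ. The meridian scale is h = 1 and the parallel scale is k = 1/cos φ = sec φ.
At 43.6°: h = 1.000, k = 1.381; principal scales a = 1.381, b = 1.000.
sin(ω/2) = (a − b)/(a + b) = 0.3809/2.381 = 0.1600, so ω = 2 arcsin(0.1600) ≈ 18.4°.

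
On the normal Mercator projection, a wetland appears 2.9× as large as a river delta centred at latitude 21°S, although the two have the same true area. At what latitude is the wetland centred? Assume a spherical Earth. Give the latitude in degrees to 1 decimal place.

56.8°

Mercator areal scale is sec²φ, so apparent-area ratio = sec²φ₁ / sec²φ₂ = cos²φ₂ / cos²φ₁.
cos²φ₂ / cos²φ₁ = 2.9  ⇒  cos φ₁ = cos 21° / √2.9 = 0.9336/1.703 = 0.5482.
φ₁ = arccos(0.5482) ≈ 56.8°.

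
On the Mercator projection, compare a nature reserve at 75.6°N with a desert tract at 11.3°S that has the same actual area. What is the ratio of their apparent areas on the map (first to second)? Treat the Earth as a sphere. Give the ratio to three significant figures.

15.5

Mercator areal scale is sec²φ.
At 75.6°: sec²(75.6°) = 1/0.2487² = 16.17.
At 11.3°: sec²(11.3°) = 1/0.9806² = 1.040.
Ratio = 16.17/1.040 = cos²(11.3°)/cos²(75.6°) ≈ 15.5.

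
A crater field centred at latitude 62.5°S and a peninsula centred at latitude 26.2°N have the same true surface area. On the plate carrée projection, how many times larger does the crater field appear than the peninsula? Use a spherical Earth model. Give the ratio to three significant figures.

For the equirectangular projection with φ₀ = 0 (plate carrée), h = 1 along meridians and k = sec φ along parallels.
Areal scale at 62.5°: h·k = 1.000 × 2.166 = 2.166.
Areal scale at 26.2°: h·k = 1.000 × 1.115 = 1.115.
Ratio = 2.166/1.115 ≈ 1.94.

1.94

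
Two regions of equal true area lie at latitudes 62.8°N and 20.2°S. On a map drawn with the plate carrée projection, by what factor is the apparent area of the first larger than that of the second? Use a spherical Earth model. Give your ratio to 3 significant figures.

For the equirectangular projection with φ₀ = 0 (plate carrée), h = 1 along meridians and k = sec φ along parallels.
Areal scale at 62.8°: h·k = 1.000 × 2.188 = 2.188.
Areal scale at 20.2°: h·k = 1.000 × 1.066 = 1.066.
Ratio = 2.188/1.066 ≈ 2.05.

2.05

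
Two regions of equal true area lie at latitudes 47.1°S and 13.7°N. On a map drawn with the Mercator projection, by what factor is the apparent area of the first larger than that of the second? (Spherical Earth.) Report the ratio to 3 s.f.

2.04

Mercator is conformal with k = sec φ, so areal scale = k² = sec²φ.
At 47.1°: sec²(47.1°) = 1/0.6807² = 2.158.
At 13.7°: sec²(13.7°) = 1/0.9715² = 1.059.
Ratio = 2.158/1.059 = cos²(13.7°)/cos²(47.1°) ≈ 2.04.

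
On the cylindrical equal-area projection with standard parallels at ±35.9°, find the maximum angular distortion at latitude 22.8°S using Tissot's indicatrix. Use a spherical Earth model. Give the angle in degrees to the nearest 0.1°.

Cylindrical equal-area (φ₀ = 35.9°): h = cos φ / cos 35.9° along meridians, k = cos 35.9° / cos φ along parallels; h·k = 1.
At 22.8°: h = 1.138, k = 0.8787; principal scales a = 1.138, b = 0.8787.
sin(ω/2) = (a − b)/(a + b) = 0.2593/2.017 = 0.1286, so ω = 2 arcsin(0.1286) ≈ 14.8°.

14.8°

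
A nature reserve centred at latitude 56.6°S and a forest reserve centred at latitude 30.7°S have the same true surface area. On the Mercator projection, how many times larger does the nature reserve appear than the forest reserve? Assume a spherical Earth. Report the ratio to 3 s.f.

2.44

Mercator areal scale is sec²φ.
At 56.6°: sec²(56.6°) = 1/0.5505² = 3.300.
At 30.7°: sec²(30.7°) = 1/0.8599² = 1.353.
Ratio = 3.300/1.353 = cos²(30.7°)/cos²(56.6°) ≈ 2.44.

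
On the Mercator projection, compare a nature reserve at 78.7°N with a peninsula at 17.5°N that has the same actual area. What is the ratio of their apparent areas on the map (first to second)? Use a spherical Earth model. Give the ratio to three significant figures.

23.7

On Mercator, area is exaggerated by sec²φ = 1/cos²φ.
At 78.7°: sec²(78.7°) = 1/0.1959² = 26.05.
At 17.5°: sec²(17.5°) = 1/0.9537² = 1.099.
Ratio = 26.05/1.099 = cos²(17.5°)/cos²(78.7°) ≈ 23.7.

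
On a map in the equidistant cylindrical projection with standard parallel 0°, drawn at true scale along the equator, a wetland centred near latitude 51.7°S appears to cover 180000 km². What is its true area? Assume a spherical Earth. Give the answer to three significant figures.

In the plate carrée (x = Rλ, y = Rφ), meridians are true-scale (h = 1) and parallels are stretched by k = sec φ.
Areal scale = h·k = 1 × sec φ; at 51.7°, h = 1.000, k = 1.613, so h·k = 1.613.
True area = apparent / (areal scale) = 180000 / 1.613 ≈ 112000 km².

112000 km²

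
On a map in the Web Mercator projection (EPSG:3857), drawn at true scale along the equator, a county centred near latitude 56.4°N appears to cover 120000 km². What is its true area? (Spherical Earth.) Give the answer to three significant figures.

Mercator is conformal, so the point scale is isotropic: h = k = sec φ = 1/cos φ.
Areal scale = k² = sec²φ = 1/cos²(56.4°) = 1/0.5534² = 3.265.
True area = apparent / (areal scale) = 120000 / 3.265 ≈ 36700 km².

36700 km²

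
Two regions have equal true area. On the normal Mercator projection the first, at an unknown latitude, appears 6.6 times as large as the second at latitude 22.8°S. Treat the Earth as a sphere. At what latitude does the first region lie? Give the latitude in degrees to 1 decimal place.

69.0°

On Mercator, (apparent₁)/(apparent₂) = sec²φ₁ / sec²φ₂ when true areas are equal.
cos²φ₂ / cos²φ₁ = 6.6  ⇒  cos φ₁ = cos 22.8° / √6.6 = 0.9219/2.569 = 0.3588.
φ₁ = arccos(0.3588) ≈ 69.0°.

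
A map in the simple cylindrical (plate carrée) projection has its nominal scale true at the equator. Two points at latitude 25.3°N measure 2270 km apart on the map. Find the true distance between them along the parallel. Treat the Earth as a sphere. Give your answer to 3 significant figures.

2050 km

For the equirectangular projection with φ₀ = 0 (plate carrée), h = 1 along meridians and k = sec φ along parallels.
Along the parallel at 25.3°, map distances are exaggerated by k = sec 25.3° = 1.106.
True distance = 2270 / 1.106 = 2270 × cos 25.3° ≈ 2050 km.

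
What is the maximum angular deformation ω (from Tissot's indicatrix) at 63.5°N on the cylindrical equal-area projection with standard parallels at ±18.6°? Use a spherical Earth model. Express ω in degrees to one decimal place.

79.2°

A cylindrical equal-area projection with standard parallel φ₀ has meridian scale h = cos φ / cos φ₀ and parallel scale k = cos φ₀ / cos φ (so areas are preserved, h·k = 1).
At 63.5°: h = 0.4708, k = 2.124; principal scales a = 2.124, b = 0.4708.
sin(ω/2) = (a − b)/(a + b) = 1.653/2.595 = 0.6371, so ω = 2 arcsin(0.6371) ≈ 79.2°.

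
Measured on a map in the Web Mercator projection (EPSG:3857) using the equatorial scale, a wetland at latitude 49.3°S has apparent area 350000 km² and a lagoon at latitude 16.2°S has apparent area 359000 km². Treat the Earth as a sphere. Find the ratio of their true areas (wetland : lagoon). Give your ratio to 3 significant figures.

Since Mercator area scale is 1/cos²φ, the true area equals the apparent area multiplied by cos²φ.
True area of wetland: 350000 × cos²(49.3°) = 350000 × 0.4252 = 148800 km².
True area of lagoon: 359000 × cos²(16.2°) = 359000 × 0.9222 = 331100 km².
Ratio = 148800 / 331100 ≈ 0.450.

0.450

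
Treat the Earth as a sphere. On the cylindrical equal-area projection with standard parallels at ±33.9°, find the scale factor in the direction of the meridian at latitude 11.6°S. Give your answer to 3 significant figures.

1.18

Cylindrical equal-area (φ₀ = 33.9°): h = cos φ / cos 33.9° along meridians, k = cos 33.9° / cos φ along parallels; h·k = 1.
h = cos 11.6° / cos 33.9° = 0.9796/0.8300 = 1.180.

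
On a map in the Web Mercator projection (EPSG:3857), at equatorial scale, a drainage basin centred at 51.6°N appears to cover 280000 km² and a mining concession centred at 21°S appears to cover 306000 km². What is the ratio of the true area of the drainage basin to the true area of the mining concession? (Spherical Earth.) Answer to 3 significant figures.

Since Mercator area scale is 1/cos²φ, the true area equals the apparent area multiplied by cos²φ.
True area of drainage basin: 280000 × cos²(51.6°) = 280000 × 0.3858 = 108000 km².
True area of mining concession: 306000 × cos²(21°) = 306000 × 0.8716 = 266700 km².
Ratio = 108000 / 266700 ≈ 0.405.

0.405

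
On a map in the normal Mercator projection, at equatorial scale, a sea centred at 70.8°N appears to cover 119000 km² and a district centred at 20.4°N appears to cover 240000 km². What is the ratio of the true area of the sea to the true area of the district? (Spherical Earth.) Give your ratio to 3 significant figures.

0.0610

Since Mercator area scale is 1/cos²φ, the true area equals the apparent area multiplied by cos²φ.
True area of sea: 119000 × cos²(70.8°) = 119000 × 0.1082 = 12870 km².
True area of district: 240000 × cos²(20.4°) = 240000 × 0.8785 = 210800 km².
Ratio = 12870 / 210800 ≈ 0.0610.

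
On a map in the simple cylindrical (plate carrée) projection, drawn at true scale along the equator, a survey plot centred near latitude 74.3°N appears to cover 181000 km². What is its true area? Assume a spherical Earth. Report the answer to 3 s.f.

49000 km²

Plate carrée maps x = Rλ, y = Rφ. The meridian scale is h = 1 and the parallel scale is k = 1/cos φ = sec φ.
Areal scale = h·k = 1 × sec φ; at 74.3°, h = 1.000, k = 3.695, so h·k = 3.695.
True area = apparent / (areal scale) = 181000 / 3.695 ≈ 49000 km².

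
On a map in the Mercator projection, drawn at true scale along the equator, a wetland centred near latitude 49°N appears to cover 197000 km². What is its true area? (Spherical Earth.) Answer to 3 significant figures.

84800 km²

Mercator is conformal, so the point scale is isotropic: h = k = sec φ = 1/cos φ.
Areal scale = k² = sec²φ = 1/cos²(49°) = 1/0.6561² = 2.323.
True area = apparent / (areal scale) = 197000 / 2.323 ≈ 84800 km².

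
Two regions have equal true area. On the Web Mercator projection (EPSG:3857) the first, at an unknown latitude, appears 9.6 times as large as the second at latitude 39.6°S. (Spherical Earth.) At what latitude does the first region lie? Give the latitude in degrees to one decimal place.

For equal true areas on Mercator, apparent areas scale as sec²φ, so the ratio is cos²φ₂ / cos²φ₁.
cos²φ₂ / cos²φ₁ = 9.6  ⇒  cos φ₁ = cos 39.6° / √9.6 = 0.7705/3.098 = 0.2487.
φ₁ = arccos(0.2487) ≈ 75.6°.

75.6°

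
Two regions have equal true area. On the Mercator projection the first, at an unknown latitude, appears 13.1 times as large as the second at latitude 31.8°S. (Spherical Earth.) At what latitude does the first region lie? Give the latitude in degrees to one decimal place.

76.4°

For equal true areas on Mercator, apparent areas scale as sec²φ, so the ratio is cos²φ₂ / cos²φ₁.
cos²φ₂ / cos²φ₁ = 13.1  ⇒  cos φ₁ = cos 31.8° / √13.1 = 0.8499/3.619 = 0.2348.
φ₁ = arccos(0.2348) ≈ 76.4°.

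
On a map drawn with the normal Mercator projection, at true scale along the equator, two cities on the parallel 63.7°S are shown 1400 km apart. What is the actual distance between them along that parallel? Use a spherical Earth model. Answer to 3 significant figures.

The Mercator projection is conformal; its linear scale factor is the same in every direction and equals sec φ = 1/cos φ.
Along the parallel at 63.7°, map distances are exaggerated by k = sec 63.7° = 2.257.
True distance = 1400 / 2.257 = 1400 × cos 63.7° ≈ 620 km.

620 km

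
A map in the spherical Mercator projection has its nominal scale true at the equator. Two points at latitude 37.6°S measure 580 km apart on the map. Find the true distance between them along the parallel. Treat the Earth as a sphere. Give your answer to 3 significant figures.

460 km

For Mercator, h = k = sec φ (a conformal cylindrical projection has a single point scale, 1/cos φ).
Along the parallel at 37.6°, map distances are exaggerated by k = sec 37.6° = 1.262.
True distance = 580 / 1.262 = 580 × cos 37.6° ≈ 460 km.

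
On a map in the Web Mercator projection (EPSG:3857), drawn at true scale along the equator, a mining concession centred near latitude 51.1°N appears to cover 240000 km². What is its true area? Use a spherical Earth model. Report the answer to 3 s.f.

94600 km²

The Mercator projection is conformal; its linear scale factor is the same in every direction and equals sec φ = 1/cos φ.
Areal scale = k² = sec²φ = 1/cos²(51.1°) = 1/0.6280² = 2.536.
True area = apparent / (areal scale) = 240000 / 2.536 ≈ 94600 km².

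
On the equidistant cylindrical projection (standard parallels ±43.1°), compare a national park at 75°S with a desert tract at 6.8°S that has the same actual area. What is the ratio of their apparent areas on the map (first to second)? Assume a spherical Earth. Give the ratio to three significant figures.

The equidistant cylindrical projection with φ₀ = 43.1° has h = 1 (meridians true) and k = cos φ₀ / cos φ along parallels.
Areal scale at 75°: h·k = 1.000 × 2.821 = 2.821.
Areal scale at 6.8°: h·k = 1.000 × 0.7353 = 0.7353.
Ratio = 2.821/0.7353 ≈ 3.84.

3.84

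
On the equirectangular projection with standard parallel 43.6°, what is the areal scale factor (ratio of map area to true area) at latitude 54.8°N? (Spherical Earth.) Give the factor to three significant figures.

1.26

The equidistant cylindrical projection with φ₀ = 43.6° has h = 1 (meridians true) and k = cos φ₀ / cos φ along parallels.
Areal scale = h·k = 1 × cos φ₀ / cos φ; at 54.8°, h = 1.000, k = 1.256, so h·k = 1.256.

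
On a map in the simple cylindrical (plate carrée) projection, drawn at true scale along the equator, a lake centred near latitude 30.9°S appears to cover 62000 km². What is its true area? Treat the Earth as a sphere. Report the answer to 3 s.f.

Plate carrée maps x = Rλ, y = Rφ. The meridian scale is h = 1 and the parallel scale is k = 1/cos φ = sec φ.
Areal scale = h·k = 1 × sec φ; at 30.9°, h = 1.000, k = 1.165, so h·k = 1.165.
True area = apparent / (areal scale) = 62000 / 1.165 ≈ 53200 km².

53200 km²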